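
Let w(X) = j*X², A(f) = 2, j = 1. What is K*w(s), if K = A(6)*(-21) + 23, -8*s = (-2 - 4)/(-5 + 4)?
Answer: -171/16 ≈ -10.688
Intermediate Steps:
s = -¾ (s = -(-2 - 4)/(8*(-5 + 4)) = -(-3)/(4*(-1)) = -(-3)*(-1)/4 = -⅛*6 = -¾ ≈ -0.75000)
w(X) = X² (w(X) = 1*X² = X²)
K = -19 (K = 2*(-21) + 23 = -42 + 23 = -19)
K*w(s) = -19*(-¾)² = -19*9/16 = -171/16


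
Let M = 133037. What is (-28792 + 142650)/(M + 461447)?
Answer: 56929/297242 ≈ 0.19152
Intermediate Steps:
(-28792 + 142650)/(M + 461447) = (-28792 + 142650)/(133037 + 461447) = 113858/594484 = 113858*(1/594484) = 56929/297242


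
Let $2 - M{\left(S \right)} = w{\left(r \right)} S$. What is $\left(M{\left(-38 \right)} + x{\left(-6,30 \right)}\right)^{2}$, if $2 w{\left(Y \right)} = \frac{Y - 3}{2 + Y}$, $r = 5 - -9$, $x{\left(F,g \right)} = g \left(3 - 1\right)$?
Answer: $\frac{1442401}{256} \approx 5634.4$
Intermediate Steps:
$x{\left(F,g \right)} = 2 g$ ($x{\left(F,g \right)} = g 2 = 2 g$)
$r = 14$ ($r = 5 + 9 = 14$)
$w{\left(Y \right)} = \frac{-3 + Y}{2 \left(2 + Y\right)}$ ($w{\left(Y \right)} = \frac{\left(Y - 3\right) \frac{1}{2 + Y}}{2} = \frac{\left(-3 + Y\right) \frac{1}{2 + Y}}{2} = \frac{\frac{1}{2 + Y} \left(-3 + Y\right)}{2} = \frac{-3 + Y}{2 \left(2 + Y\right)}$)
$M{\left(S \right)} = 2 - \frac{11 S}{32}$ ($M{\left(S \right)} = 2 - \frac{-3 + 14}{2 \left(2 + 14\right)} S = 2 - \frac{1}{2} \cdot \frac{1}{16} \cdot 11 S = 2 - \frac{11 S}{32}$)
$\left(M{\left(-38 \right)} + x{\left(-6,30 \right)}\right)^{2} = \left(\left(2 - - \frac{209}{16}\right) + 2 \cdot 30\right)^{2} = \left(\left(2 + \frac{209}{16}\right) + 60\right)^{2} = \left(\frac{241}{16} + 60\right)^{2} = \left(\frac{1201}{16}\right)^{2} = \frac{1442401}{256}$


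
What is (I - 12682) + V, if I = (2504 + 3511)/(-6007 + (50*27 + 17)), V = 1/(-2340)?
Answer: -6885508147/542880 ≈ -12683.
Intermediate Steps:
V = -1/2340 ≈ -0.00042735
I = -1203/928 (I = 6015/(-6007 + (1350 + 17)) = 6015/(-6007 + 1367) = 6015/(-4640) = 6015*(-1/4640) = -1203/928 ≈ -1.2963)
(I - 12682) + V = (-1203/928 - 12682) - 1/2340 = -11770099/928 - 1/2340 = -6885508147/542880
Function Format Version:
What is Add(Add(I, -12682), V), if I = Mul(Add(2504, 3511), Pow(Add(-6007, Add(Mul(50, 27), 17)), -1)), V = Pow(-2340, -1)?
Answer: Rational(-6885508147, 542880) ≈ -12683.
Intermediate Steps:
V = Rational(-1, 2340) ≈ -0.00042735
I = Rational(-1203, 928) (I = Mul(6015, Pow(Add(-6007, Add(1350, 17)), -1)) = Mul(6015, Pow(Add(-6007, 1367), -1)) = Mul(6015, Pow(-4640, -1)) = Mul(6015, Rational(-1, 4640)) = Rational(-1203, 928) ≈ -1.2963)
Add(Add(I, -12682), V) = Add(Add(Rational(-1203, 928), -12682), Rational(-1, 2340)) = Add(Rational(-11770099, 928), Rational(-1, 2340)) = Rational(-6885508147, 542880)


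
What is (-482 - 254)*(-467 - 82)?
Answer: 404064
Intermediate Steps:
(-482 - 254)*(-467 - 82) = -736*(-549) = 404064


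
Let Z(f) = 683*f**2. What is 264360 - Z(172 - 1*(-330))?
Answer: -171854372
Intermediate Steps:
264360 - Z(172 - 1*(-330)) = 264360 - 683*(172 - 1*(-330))**2 = 264360 - 683*(172 + 330)**2 = 264360 - 683*502**2 = 264360 - 683*252004 = 264360 - 1*172118732 = 264360 - 172118732 = -171854372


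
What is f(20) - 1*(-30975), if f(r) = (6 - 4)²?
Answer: 30979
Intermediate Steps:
f(r) = 4 (f(r) = 2² = 4)
f(20) - 1*(-30975) = 4 - 1*(-30975) = 4 + 30975 = 30979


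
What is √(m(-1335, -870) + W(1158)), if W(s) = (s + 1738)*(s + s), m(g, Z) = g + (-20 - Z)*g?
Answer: √5571051 ≈ 2360.3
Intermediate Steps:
m(g, Z) = g + g*(-20 - Z)
W(s) = 2*s*(1738 + s) (W(s) = (1738 + s)*(2*s) = 2*s*(1738 + s))
√(m(-1335, -870) + W(1158)) = √(-1*(-1335)*(19 - 870) + 2*1158*(1738 + 1158)) = √(-1*(-1335)*(-851) + 2*1158*2896) = √(-1136085 + 6707136) = √5571051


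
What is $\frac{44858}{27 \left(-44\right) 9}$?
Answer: $- \frac{2039}{486} \approx -4.1955$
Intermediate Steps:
$\frac{44858}{27 \left(-44\right) 9} = \frac{44858}{\left(-1188\right) 9} = \frac{44858}{-10692} = 44858 \left(- \frac{1}{10692}\right) = - \frac{2039}{486}$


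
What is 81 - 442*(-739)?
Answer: 326719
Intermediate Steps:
81 - 442*(-739) = 81 + 326638 = 326719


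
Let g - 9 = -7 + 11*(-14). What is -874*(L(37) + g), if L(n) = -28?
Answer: 157320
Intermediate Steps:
g = -152 (g = 9 + (-7 + 11*(-14)) = 9 + (-7 - 154) = 9 - 161 = -152)
-874*(L(37) + g) = -874*(-28 - 152) = -874*(-180) = 157320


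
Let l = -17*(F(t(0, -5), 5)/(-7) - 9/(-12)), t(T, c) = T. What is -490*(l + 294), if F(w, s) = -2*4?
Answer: -256585/2 ≈ -1.2829e+5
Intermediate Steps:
F(w, s) = -8
l = -901/28 (l = -17*(-8/(-7) - 9/(-12)) = -17*(-8*(-1/7) - 9*(-1/12)) = -17*(8/7 + 3/4) = -17*53/28 = -901/28 ≈ -32.179)
-490*(l + 294) = -490*(-901/28 + 294) = -490*7331/28 = -256585/2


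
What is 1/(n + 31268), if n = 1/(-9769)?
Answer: 9769/305457091 ≈ 3.1982e-5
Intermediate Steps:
n = -1/9769 ≈ -0.00010236
1/(n + 31268) = 1/(-1/9769 + 31268) = 1/(305457091/9769) = 9769/305457091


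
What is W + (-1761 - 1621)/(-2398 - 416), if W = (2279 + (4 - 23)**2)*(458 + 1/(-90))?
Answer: 1701192259/1407 ≈ 1.2091e+6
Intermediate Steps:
W = 3627272/3 (W = (2279 + (-19)**2)*(458 - 1/90) = (2279 + 361)*(41219/90) = 2640*(41219/90) = 3627272/3 ≈ 1.2091e+6)
W + (-1761 - 1621)/(-2398 - 416) = 3627272/3 + (-1761 - 1621)/(-2398 - 416) = 3627272/3 - 3382/(-2814) = 3627272/3 - 3382*(-1/2814) = 3627272/3 + 1691/1407 = 1701192259/1407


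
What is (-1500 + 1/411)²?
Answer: 380071017001/168921 ≈ 2.2500e+6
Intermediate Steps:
(-1500 + 1/411)² = (-616499/411)² = 380071017001/168921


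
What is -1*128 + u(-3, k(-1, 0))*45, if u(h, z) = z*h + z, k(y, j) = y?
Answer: -38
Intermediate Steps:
u(h, z) = z + h*z (u(h, z) = h*z + z = z + h*z)
-1*128 + u(-3, k(-1, 0))*45 = -1*128 - (1 - 3)*45 = -128 - 1*(-2)*45 = -128 + 2*45 = -128 + 90 = -38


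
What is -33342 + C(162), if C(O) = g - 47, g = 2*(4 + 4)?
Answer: -33373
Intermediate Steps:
g = 16 (g = 2*8 = 16)
C(O) = -31 (C(O) = 16 - 47 = -31)
-33342 + C(162) = -33342 - 31 = -33373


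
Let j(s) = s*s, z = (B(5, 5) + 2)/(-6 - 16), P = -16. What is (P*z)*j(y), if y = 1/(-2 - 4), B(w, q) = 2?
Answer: 8/99 ≈ 0.080808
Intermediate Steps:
y = -1/6 (y = 1/(-6) = -1/6 ≈ -0.16667)
z = -2/11 (z = (2 + 2)/(-6 - 16) = 4/(-22) = 4*(-1/22) = -2/11 ≈ -0.18182)
j(s) = s**2
(P*z)*j(y) = (-16*(-2/11))*(-1/6)**2 = (32/11)*(1/36) = 8/99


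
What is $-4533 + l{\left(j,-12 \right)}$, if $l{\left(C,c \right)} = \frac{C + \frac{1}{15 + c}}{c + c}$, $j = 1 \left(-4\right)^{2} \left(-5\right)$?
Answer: $- \frac{326137}{72} \approx -4529.7$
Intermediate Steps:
$j = -80$ ($j = 1 \cdot 16 \left(-5\right) = 16 \left(-5\right) = -80$)
$l{\left(C,c \right)} = \frac{C + \frac{1}{15 + c}}{2 c}$
$-4533 + l{\left(j,-12 \right)} = -4533 + \frac{1 + 15 \left(-80\right) - -960}{2 \left(-12\right) \left(15 - 12\right)} = -4533 + \frac{1}{2} \left(- \frac{1}{12}\right) \frac{1}{3} \left(1 - 1200 + 960\right) = -4533 + \frac{1}{2} \left(- \frac{1}{12}\right) \frac{1}{3} \left(-239\right) = -4533 + \frac{239}{72} = - \frac{326137}{72}$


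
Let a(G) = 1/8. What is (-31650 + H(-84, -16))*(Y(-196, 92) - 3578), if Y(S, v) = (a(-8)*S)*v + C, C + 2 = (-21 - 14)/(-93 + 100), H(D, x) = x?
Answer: 184897774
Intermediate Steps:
a(G) = ⅛
C = -7 (C = -2 + (-21 - 14)/(-93 + 100) = -2 - 35/7 = -2 - 35*⅐ = -2 - 5 = -7)
Y(S, v) = -7 + S*v/8 (Y(S, v) = (S/8)*v - 7 = S*v/8 - 7 = -7 + S*v/8)
(-31650 + H(-84, -16))*(Y(-196, 92) - 3578) = (-31650 - 16)*((-7 + (⅛)*(-196)*92) - 3578) = -31666*((-7 - 2254) - 3578) = -31666*(-2261 - 3578) = -31666*(-5839) = 184897774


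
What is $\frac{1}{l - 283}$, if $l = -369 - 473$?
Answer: $- \frac{1}{1125} \approx -0.00088889$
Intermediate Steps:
$l = -842$
$\frac{1}{l - 283} = \frac{1}{-842 - 283} = \frac{1}{-1125} = - \frac{1}{1125}$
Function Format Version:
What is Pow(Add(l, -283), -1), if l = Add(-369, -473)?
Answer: Rational(-1, 1125) ≈ -0.00088889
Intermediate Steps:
l = -842
Pow(Add(l, -283), -1) = Pow(Add(-842, -283), -1) = Pow(-1125, -1) = Rational(-1, 1125)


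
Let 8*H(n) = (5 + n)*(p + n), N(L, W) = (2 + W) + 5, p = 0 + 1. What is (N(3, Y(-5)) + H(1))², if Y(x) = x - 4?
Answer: ¼ ≈ 0.25000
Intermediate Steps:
Y(x) = -4 + x
p = 1
N(L, W) = 7 + W
H(n) = (1 + n)*(5 + n)/8 (H(n) = ((5 + n)*(1 + n))/8 = ((1 + n)*(5 + n))/8 = (1 + n)*(5 + n)/8)
(N(3, Y(-5)) + H(1))² = ((7 + (-4 - 5)) + (5/8 + (⅛)*1² + (¾)*1))² = ((7 - 9) + (5/8 + (⅛)*1 + ¾))² = (-2 + (5/8 + ⅛ + ¾))² = (-2 + 3/2)² = (-½)² = ¼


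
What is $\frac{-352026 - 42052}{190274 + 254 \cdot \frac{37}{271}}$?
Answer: $- \frac{53397569}{25786826} \approx -2.0707$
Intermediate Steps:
$\frac{-352026 - 42052}{190274 + 254 \cdot \frac{37}{271}} = - \frac{394078}{190274 + 254 \cdot 37 \cdot \frac{1}{271}} = - \frac{394078}{190274 + 254 \cdot \frac{37}{271}} = - \frac{394078}{190274 + \frac{9398}{271}} = - \frac{394078}{\frac{51573652}{271}} = \left(-394078\right) \frac{271}{51573652} = - \frac{53397569}{25786826}$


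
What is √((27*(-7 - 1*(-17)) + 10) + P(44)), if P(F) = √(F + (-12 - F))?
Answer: √(280 + 2*I*√3) ≈ 16.734 + 0.1035*I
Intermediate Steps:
P(F) = 2*I*√3 (P(F) = √(-12) = 2*I*√3)
√((27*(-7 - 1*(-17)) + 10) + P(44)) = √((27*(-7 - 1*(-17)) + 10) + 2*I*√3) = √((27*(-7 + 17) + 10) + 2*I*√3) = √((27*10 + 10) + 2*I*√3) = √((270 + 10) + 2*I*√3) = √(280 + 2*I*√3)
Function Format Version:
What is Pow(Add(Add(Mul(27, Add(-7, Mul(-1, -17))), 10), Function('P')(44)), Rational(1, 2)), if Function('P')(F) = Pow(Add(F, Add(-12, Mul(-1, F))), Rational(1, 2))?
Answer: Pow(Add(280, Mul(2, I, Pow(3, Rational(1, 2)))), Rational(1, 2)) ≈ Add(16.734, Mul(0.1035, I))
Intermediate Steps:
Function('P')(F) = Mul(2, I, Pow(3, Rational(1, 2))) (Function('P')(F) = Pow(-12, Rational(1, 2)) = Mul(2, I, Pow(3, Rational(1, 2))))
Pow(Add(Add(Mul(27, Add(-7, Mul(-1, -17))), 10), Function('P')(44)), Rational(1, 2)) = Pow(Add(Add(Mul(27, Add(-7, Mul(-1, -17))), 10), Mul(2, I, Pow(3, Rational(1, 2)))), Rational(1, 2)) = Pow(Add(Add(Mul(27, Add(-7, 17)), 10), Mul(2, I, Pow(3, Rational(1, 2)))), Rational(1, 2)) = Pow(Add(Add(Mul(27, 10), 10), Mul(2, I, Pow(3, Rational(1, 2)))), Rational(1, 2)) = Pow(Add(Add(270, 10), Mul(2, I, Pow(3, Rational(1, 2)))), Rational(1, 2)) = Pow(Add(280, Mul(2, I, Pow(3, Rational(1, 2)))), Rational(1, 2))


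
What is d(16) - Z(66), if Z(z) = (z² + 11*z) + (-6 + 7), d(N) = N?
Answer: -5067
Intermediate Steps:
Z(z) = 1 + z² + 11*z (Z(z) = (z² + 11*z) + 1 = 1 + z² + 11*z)
d(16) - Z(66) = 16 - (1 + 66² + 11*66) = 16 - (1 + 4356 + 726) = 16 - 1*5083 = 16 - 5083 = -5067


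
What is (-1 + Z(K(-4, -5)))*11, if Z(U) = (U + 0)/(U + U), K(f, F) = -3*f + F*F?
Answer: -11/2 ≈ -5.5000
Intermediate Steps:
K(f, F) = F**2 - 3*f (K(f, F) = -3*f + F**2 = F**2 - 3*f)
Z(U) = 1/2 (Z(U) = U/((2*U)) = U*(1/(2*U)) = 1/2)
(-1 + Z(K(-4, -5)))*11 = (-1 + 1/2)*11 = -1/2*11 = -11/2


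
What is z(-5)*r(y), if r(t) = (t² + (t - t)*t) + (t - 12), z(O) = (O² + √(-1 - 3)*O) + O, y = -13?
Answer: 2880 - 1440*I ≈ 2880.0 - 1440.0*I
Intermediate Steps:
z(O) = O + O² + 2*I*O (z(O) = (O² + √(-4)*O) + O = (O² + (2*I)*O) + O = (O² + 2*I*O) + O = O + O² + 2*I*O)
r(t) = -12 + t + t² (r(t) = (t² + 0*t) + (-12 + t) = (t² + 0) + (-12 + t) = t² + (-12 + t) = -12 + t + t²)
z(-5)*r(y) = (-5*(1 - 5 + 2*I))*(-12 - 13 + (-13)²) = (-5*(-4 + 2*I))*(-12 - 13 + 169) = (20 - 10*I)*144 = 2880 - 1440*I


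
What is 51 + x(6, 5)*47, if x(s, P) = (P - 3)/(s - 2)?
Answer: 149/2 ≈ 74.500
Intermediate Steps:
x(s, P) = (-3 + P)/(-2 + s)
51 + x(6, 5)*47 = 51 + ((-3 + 5)/(-2 + 6))*47 = 51 + (2/4)*47 = 51 + ((¼)*2)*47 = 51 + (½)*47 = 51 + 47/2 = 149/2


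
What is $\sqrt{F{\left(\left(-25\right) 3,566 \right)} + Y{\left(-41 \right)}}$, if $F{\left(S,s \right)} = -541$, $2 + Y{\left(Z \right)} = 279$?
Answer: $2 i \sqrt{66} \approx 16.248 i$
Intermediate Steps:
$Y{\left(Z \right)} = 277$ ($Y{\left(Z \right)} = -2 + 279 = 277$)
$\sqrt{F{\left(\left(-25\right) 3,566 \right)} + Y{\left(-41 \right)}} = \sqrt{-541 + 277} = \sqrt{-264} = 2 i \sqrt{66}$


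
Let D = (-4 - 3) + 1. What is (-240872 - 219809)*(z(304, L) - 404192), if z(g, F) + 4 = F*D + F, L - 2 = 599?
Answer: 187589763881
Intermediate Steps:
D = -6 (D = -7 + 1 = -6)
L = 601 (L = 2 + 599 = 601)
z(g, F) = -4 - 5*F (z(g, F) = -4 + (F*(-6) + F) = -4 + (-6*F + F) = -4 - 5*F)
(-240872 - 219809)*(z(304, L) - 404192) = (-240872 - 219809)*((-4 - 5*601) - 404192) = -460681*((-4 - 3005) - 404192) = -460681*(-3009 - 404192) = -460681*(-407201) = 187589763881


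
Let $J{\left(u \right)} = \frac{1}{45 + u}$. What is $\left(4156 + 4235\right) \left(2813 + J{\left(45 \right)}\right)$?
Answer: $\frac{708119287}{30} \approx 2.3604 \cdot 10^{7}$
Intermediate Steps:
$\left(4156 + 4235\right) \left(2813 + J{\left(45 \right)}\right) = \left(4156 + 4235\right) \left(2813 + \frac{1}{45 + 45}\right) = 8391 \left(2813 + \frac{1}{90}\right) = 8391 \cdot \frac{253171}{90} = \frac{708119287}{30}$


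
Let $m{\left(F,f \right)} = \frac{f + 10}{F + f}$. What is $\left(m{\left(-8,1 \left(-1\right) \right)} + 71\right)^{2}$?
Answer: $4900$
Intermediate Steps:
$m{\left(F,f \right)} = \frac{10 + f}{F + f}$
$\left(m{\left(-8,1 \left(-1\right) \right)} + 71\right)^{2} = \left(\frac{10 + 1 \left(-1\right)}{-8 + 1 \left(-1\right)} + 71\right)^{2} = \left(\frac{10 - 1}{-8 - 1} + 71\right)^{2} = \left(\frac{1}{-9} \cdot 9 + 71\right)^{2} = \left(\left(- \frac{1}{9}\right) 9 + 71\right)^{2} = \left(-1 + 71\right)^{2} = 70^{2} = 4900$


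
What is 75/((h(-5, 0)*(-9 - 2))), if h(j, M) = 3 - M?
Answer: -25/11 ≈ -2.2727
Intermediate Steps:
75/((h(-5, 0)*(-9 - 2))) = 75/(((3 - 1*0)*(-9 - 2))) = 75/(((3 + 0)*(-11))) = 75/((3*(-11))) = 75/(-33) = 75*(-1/33) = -25/11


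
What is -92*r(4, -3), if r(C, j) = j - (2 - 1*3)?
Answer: 184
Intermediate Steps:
r(C, j) = 1 + j (r(C, j) = j - (2 - 3) = j - 1*(-1) = j + 1 = 1 + j)
-92*r(4, -3) = -92*(1 - 3) = -92*(-2) = 184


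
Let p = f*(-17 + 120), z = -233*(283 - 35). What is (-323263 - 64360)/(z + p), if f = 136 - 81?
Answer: 387623/52119 ≈ 7.4373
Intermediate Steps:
f = 55
z = -57784 (z = -233*248 = -57784)
p = 5665 (p = 55*(-17 + 120) = 55*103 = 5665)
(-323263 - 64360)/(z + p) = (-323263 - 64360)/(-57784 + 5665) = -387623/(-52119) = -387623*(-1/52119) = 387623/52119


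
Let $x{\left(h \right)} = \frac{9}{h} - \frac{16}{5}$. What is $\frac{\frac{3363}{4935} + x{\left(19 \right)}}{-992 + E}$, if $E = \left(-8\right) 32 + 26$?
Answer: $\frac{31956}{19096805} \approx 0.0016734$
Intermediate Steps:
$E = -230$ ($E = -256 + 26 = -230$)
$x{\left(h \right)} = - \frac{16}{5} + \frac{9}{h}$ ($x{\left(h \right)} = \frac{9}{h} - \frac{16}{5} = - \frac{16}{5} + \frac{9}{h}$)
$\frac{\frac{3363}{4935} + x{\left(19 \right)}}{-992 + E} = \frac{\frac{3363}{4935} - \left(\frac{16}{5} - \frac{9}{19}\right)}{-992 - 230} = \frac{3363 \cdot \frac{1}{4935} + \left(- \frac{16}{5} + 9 \cdot \frac{1}{19}\right)}{-1222} = \left(\frac{1121}{1645} + \left(- \frac{16}{5} + \frac{9}{19}\right)\right) \left(- \frac{1}{1222}\right) = \left(\frac{1121}{1645} - \frac{259}{95}\right) \left(- \frac{1}{1222}\right) = \left(- \frac{63912}{31255}\right) \left(- \frac{1}{1222}\right) = \frac{31956}{19096805}$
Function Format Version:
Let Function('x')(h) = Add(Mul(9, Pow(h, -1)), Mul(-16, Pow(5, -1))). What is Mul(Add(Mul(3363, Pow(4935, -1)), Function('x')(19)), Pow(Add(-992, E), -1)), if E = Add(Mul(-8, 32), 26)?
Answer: Rational(31956, 19096805) ≈ 0.0016734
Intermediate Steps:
E = -230 (E = Add(-256, 26) = -230)
Function('x')(h) = Add(Rational(-16, 5), Mul(9, Pow(h, -1))) (Function('x')(h) = Add(Mul(9, Pow(h, -1)), Mul(-16, Rational(1, 5))) = Add(Mul(9, Pow(h, -1)), Rational(-16, 5)) = Add(Rational(-16, 5), Mul(9, Pow(h, -1))))
Mul(Add(Mul(3363, Pow(4935, -1)), Function('x')(19)), Pow(Add(-992, E), -1)) = Mul(Add(Mul(3363, Pow(4935, -1)), Add(Rational(-16, 5), Mul(9, Pow(19, -1)))), Pow(Add(-992, -230), -1)) = Mul(Add(Mul(3363, Rational(1, 4935)), Add(Rational(-16, 5), Mul(9, Rational(1, 19)))), Pow(-1222, -1)) = Mul(Add(Rational(1121, 1645), Add(Rational(-16, 5), Rational(9, 19))), Rational(-1, 1222)) = Mul(Add(Rational(1121, 1645), Rational(-259, 95)), Rational(-1, 1222)) = Mul(Rational(-63912, 31255), Rational(-1, 1222)) = Rational(31956, 19096805)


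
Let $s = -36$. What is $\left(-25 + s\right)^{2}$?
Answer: $3721$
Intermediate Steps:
$\left(-25 + s\right)^{2} = \left(-25 - 36\right)^{2} = \left(-61\right)^{2} = 3721$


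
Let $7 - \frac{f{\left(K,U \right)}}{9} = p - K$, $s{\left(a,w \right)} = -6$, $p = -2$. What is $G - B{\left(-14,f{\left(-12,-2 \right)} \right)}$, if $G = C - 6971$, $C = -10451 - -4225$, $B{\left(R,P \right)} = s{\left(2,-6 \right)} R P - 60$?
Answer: $-10869$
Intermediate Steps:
$f{\left(K,U \right)} = 81 + 9 K$ ($f{\left(K,U \right)} = 63 - 9 \left(-2 - K\right) = 63 + \left(18 + 9 K\right) = 81 + 9 K$)
$B{\left(R,P \right)} = -60 - 6 P R$ ($B{\left(R,P \right)} = - 6 R P - 60 = - 6 P R - 60 = -60 - 6 P R$)
$C = -6226$ ($C = -10451 + 4225 = -6226$)
$G = -13197$ ($G = -6226 - 6971 = -13197$)
$G - B{\left(-14,f{\left(-12,-2 \right)} \right)} = -13197 - \left(-60 - 6 \left(81 + 9 \left(-12\right)\right) \left(-14\right)\right) = -13197 - \left(-60 - 6 \left(81 - 108\right) \left(-14\right)\right) = -13197 - \left(-60 - \left(-162\right) \left(-14\right)\right) = -13197 - \left(-60 - 2268\right) = -13197 - -2328 = -13197 + 2328 = -10869$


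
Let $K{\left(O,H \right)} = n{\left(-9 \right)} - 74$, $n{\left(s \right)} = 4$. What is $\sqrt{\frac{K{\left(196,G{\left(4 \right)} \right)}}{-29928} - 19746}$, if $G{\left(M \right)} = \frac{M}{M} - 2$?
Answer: $\frac{i \sqrt{1105387346769}}{7482} \approx 140.52 i$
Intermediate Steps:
$G{\left(M \right)} = -1$ ($G{\left(M \right)} = 1 - 2 = -1$)
$K{\left(O,H \right)} = -70$ ($K{\left(O,H \right)} = 4 - 74 = -70$)
$\sqrt{\frac{K{\left(196,G{\left(4 \right)} \right)}}{-29928} - 19746} = \sqrt{- \frac{70}{-29928} - 19746} = \sqrt{\left(-70\right) \left(- \frac{1}{29928}\right) - 19746} = \sqrt{\frac{35}{14964} - 19746} = \sqrt{- \frac{295479109}{14964}} = \frac{i \sqrt{1105387346769}}{7482}$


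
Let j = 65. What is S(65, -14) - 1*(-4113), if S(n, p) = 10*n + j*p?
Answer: 3853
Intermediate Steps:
S(n, p) = 10*n + 65*p
S(65, -14) - 1*(-4113) = (10*65 + 65*(-14)) - 1*(-4113) = (650 - 910) + 4113 = -260 + 4113 = 3853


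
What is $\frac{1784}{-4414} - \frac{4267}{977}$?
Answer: $- \frac{10288753}{2156239} \approx -4.7716$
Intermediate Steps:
$\frac{1784}{-4414} - \frac{4267}{977} = 1784 \left(- \frac{1}{4414}\right) - \frac{4267}{977} = - \frac{892}{2207} - \frac{4267}{977} = - \frac{10288753}{2156239}$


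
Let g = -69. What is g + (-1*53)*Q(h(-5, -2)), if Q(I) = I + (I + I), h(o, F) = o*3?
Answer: 2316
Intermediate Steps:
h(o, F) = 3*o
Q(I) = 3*I (Q(I) = I + 2*I = 3*I)
g + (-1*53)*Q(h(-5, -2)) = -69 + (-1*53)*(3*(3*(-5))) = -69 - 159*(-15) = -69 - 53*(-45) = -69 + 2385 = 2316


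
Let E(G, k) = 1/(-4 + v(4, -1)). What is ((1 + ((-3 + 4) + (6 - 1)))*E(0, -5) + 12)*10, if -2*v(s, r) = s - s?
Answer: 205/2 ≈ 102.50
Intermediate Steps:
v(s, r) = 0 (v(s, r) = -(s - s)/2 = -½*0 = 0)
E(G, k) = -¼ (E(G, k) = 1/(-4 + 0) = 1/(-4) = -¼)
((1 + ((-3 + 4) + (6 - 1)))*E(0, -5) + 12)*10 = ((1 + ((-3 + 4) + (6 - 1)))*(-¼) + 12)*10 = ((1 + (1 + 5))*(-¼) + 12)*10 = ((1 + 6)*(-¼) + 12)*10 = (7*(-¼) + 12)*10 = (-7/4 + 12)*10 = (41/4)*10 = 205/2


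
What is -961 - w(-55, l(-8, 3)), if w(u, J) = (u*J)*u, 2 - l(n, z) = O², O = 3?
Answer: 20214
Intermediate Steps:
l(n, z) = -7 (l(n, z) = 2 - 1*3² = 2 - 1*9 = 2 - 9 = -7)
w(u, J) = J*u² (w(u, J) = (J*u)*u = J*u²)
-961 - w(-55, l(-8, 3)) = -961 - (-7)*(-55)² = -961 - (-7)*3025 = -961 - 1*(-21175) = -961 + 21175 = 20214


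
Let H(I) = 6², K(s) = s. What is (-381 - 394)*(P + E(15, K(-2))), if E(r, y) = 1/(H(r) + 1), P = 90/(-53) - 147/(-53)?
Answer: -1675550/1961 ≈ -854.44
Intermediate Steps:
H(I) = 36
P = 57/53 (P = 90*(-1/53) - 147*(-1/53) = -90/53 + 147/53 = 57/53 ≈ 1.0755)
E(r, y) = 1/37 (E(r, y) = 1/(36 + 1) = 1/37)
(-381 - 394)*(P + E(15, K(-2))) = (-381 - 394)*(57/53 + 1/37) = -775*2162/1961 = -1675550/1961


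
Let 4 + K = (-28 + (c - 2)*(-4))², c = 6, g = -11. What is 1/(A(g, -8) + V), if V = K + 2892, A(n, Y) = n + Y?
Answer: 1/4805 ≈ 0.00020812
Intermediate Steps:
A(n, Y) = Y + n
K = 1932 (K = -4 + (-28 + (6 - 2)*(-4))² = -4 + (-28 + 4*(-4))² = -4 + (-28 - 16)² = -4 + (-44)² = -4 + 1936 = 1932)
V = 4824 (V = 1932 + 2892 = 4824)
1/(A(g, -8) + V) = 1/((-8 - 11) + 4824) = 1/(-19 + 4824) = 1/4805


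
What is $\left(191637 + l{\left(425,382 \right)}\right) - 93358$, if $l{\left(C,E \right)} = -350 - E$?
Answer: $97547$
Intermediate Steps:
$\left(191637 + l{\left(425,382 \right)}\right) - 93358 = \left(191637 - 732\right) - 93358 = 190905 - 93358 = 97547$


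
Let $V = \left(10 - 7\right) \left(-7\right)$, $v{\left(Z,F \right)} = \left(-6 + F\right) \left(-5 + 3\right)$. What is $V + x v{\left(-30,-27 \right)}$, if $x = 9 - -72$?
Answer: $5325$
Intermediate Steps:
$v{\left(Z,F \right)} = 12 - 2 F$ ($v{\left(Z,F \right)} = \left(-6 + F\right) \left(-2\right) = 12 - 2 F$)
$x = 81$ ($x = 9 + 72 = 81$)
$V = -21$ ($V = 3 \left(-7\right) = -21$)
$V + x v{\left(-30,-27 \right)} = -21 + 81 \left(12 - -54\right) = -21 + 81 \left(12 + 54\right) = -21 + 81 \cdot 66 = -21 + 5346 = 5325$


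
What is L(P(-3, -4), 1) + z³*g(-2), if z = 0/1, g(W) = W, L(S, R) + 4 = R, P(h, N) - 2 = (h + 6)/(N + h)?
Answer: -3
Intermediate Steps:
P(h, N) = 2 + (6 + h)/(N + h) (P(h, N) = 2 + (h + 6)/(N + h) = 2 + (6 + h)/(N + h))
L(S, R) = -4 + R
z = 0 (z = 0*1 = 0)
L(P(-3, -4), 1) + z³*g(-2) = (-4 + 1) + 0³*(-2) = -3 + 0*(-2) = -3 + 0 = -3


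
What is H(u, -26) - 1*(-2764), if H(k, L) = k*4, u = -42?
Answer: 2596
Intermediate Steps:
H(k, L) = 4*k
H(u, -26) - 1*(-2764) = 4*(-42) - 1*(-2764) = -168 + 2764 = 2596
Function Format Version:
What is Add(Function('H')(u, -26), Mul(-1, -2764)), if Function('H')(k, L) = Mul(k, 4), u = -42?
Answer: 2596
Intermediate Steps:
Function('H')(k, L) = Mul(4, k)
Add(Function('H')(u, -26), Mul(-1, -2764)) = Add(Mul(4, -42), Mul(-1, -2764)) = Add(-168, 2764) = 2596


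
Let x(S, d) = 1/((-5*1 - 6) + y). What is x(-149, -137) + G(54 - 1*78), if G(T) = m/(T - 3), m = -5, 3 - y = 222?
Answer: 1123/6210 ≈ 0.18084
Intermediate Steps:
y = -219 (y = 3 - 1*222 = 3 - 222 = -219)
x(S, d) = -1/230 (x(S, d) = 1/((-5*1 - 6) - 219) = 1/((-5 - 6) - 219) = 1/(-11 - 219) = 1/(-230) = -1/230)
G(T) = -5/(-3 + T) (G(T) = -5/(T - 3) = -5/(-3 + T))
x(-149, -137) + G(54 - 1*78) = -1/230 - 5/(-3 + (54 - 1*78)) = -1/230 - 5/(-3 + (54 - 78)) = -1/230 - 5/(-3 - 24) = -1/230 - 5/(-27) = -1/230 - 5*(-1/27) = -1/230 + 5/27 = 1123/6210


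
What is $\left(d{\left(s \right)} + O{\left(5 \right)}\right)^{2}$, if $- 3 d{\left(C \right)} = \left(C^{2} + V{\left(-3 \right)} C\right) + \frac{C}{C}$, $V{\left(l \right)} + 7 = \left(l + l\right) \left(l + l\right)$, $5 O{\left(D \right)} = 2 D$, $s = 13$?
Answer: $\frac{292681}{9} \approx 32520.0$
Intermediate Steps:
$O{\left(D \right)} = \frac{2 D}{5}$
$V{\left(l \right)} = -7 + 4 l^{2}$ ($V{\left(l \right)} = -7 + \left(l + l\right) \left(l + l\right) = -7 + 2 l 2 l = -7 + 4 l^{2}$)
$d{\left(C \right)} = - \frac{1}{3} - \frac{29 C}{3} - \frac{C^{2}}{3}$ ($d{\left(C \right)} = - \frac{\left(C^{2} + \left(-7 + 4 \left(-3\right)^{2}\right) C\right) + \frac{C}{C}}{3} = - \frac{\left(C^{2} + \left(-7 + 4 \cdot 9\right) C\right) + 1}{3} = - \frac{\left(C^{2} + \left(-7 + 36\right) C\right) + 1}{3} = - \frac{\left(C^{2} + 29 C\right) + 1}{3} = - \frac{1 + C^{2} + 29 C}{3} = - \frac{1}{3} - \frac{29 C}{3} - \frac{C^{2}}{3}$)
$\left(d{\left(s \right)} + O{\left(5 \right)}\right)^{2} = \left(\left(- \frac{1}{3} - \frac{377}{3} - \frac{13^{2}}{3}\right) + \frac{2}{5} \cdot 5\right)^{2} = \left(\left(- \frac{1}{3} - \frac{377}{3} - \frac{169}{3}\right) + 2\right)^{2} = \left(- \frac{547}{3} + 2\right)^{2} = \left(- \frac{541}{3}\right)^{2} = \frac{292681}{9}$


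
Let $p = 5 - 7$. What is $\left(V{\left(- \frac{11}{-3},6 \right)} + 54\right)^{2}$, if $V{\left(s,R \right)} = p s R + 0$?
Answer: $100$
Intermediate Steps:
$p = -2$ ($p = 5 - 7 = -2$)
$V{\left(s,R \right)} = - 2 R s$ ($V{\left(s,R \right)} = - 2 s R + 0 = - 2 R s + 0 = - 2 R s$)
$\left(V{\left(- \frac{11}{-3},6 \right)} + 54\right)^{2} = \left(\left(-2\right) 6 \left(- \frac{11}{-3}\right) + 54\right)^{2} = \left(\left(-2\right) 6 \left(\left(-11\right) \left(- \frac{1}{3}\right)\right) + 54\right)^{2} = \left(\left(-2\right) 6 \cdot \frac{11}{3} + 54\right)^{2} = \left(-44 + 54\right)^{2} = 10^{2} = 100$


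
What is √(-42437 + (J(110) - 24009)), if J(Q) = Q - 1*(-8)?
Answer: 2*I*√16582 ≈ 257.54*I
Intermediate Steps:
J(Q) = 8 + Q (J(Q) = Q + 8 = 8 + Q)
√(-42437 + (J(110) - 24009)) = √(-42437 + ((8 + 110) - 24009)) = √(-42437 + (118 - 24009)) = √(-42437 - 23891) = √(-66328) = 2*I*√16582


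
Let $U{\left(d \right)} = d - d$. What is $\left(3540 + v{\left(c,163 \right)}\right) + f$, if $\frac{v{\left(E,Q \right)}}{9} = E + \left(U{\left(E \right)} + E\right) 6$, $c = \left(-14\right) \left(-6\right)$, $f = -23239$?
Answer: $-14407$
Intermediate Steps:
$U{\left(d \right)} = 0$
$c = 84$
$v{\left(E,Q \right)} = 63 E$ ($v{\left(E,Q \right)} = 9 \left(E + \left(0 + E\right) 6\right) = 9 \left(E + E 6\right) = 9 \left(E + 6 E\right) = 9 \cdot 7 E = 63 E$)
$\left(3540 + v{\left(c,163 \right)}\right) + f = \left(3540 + 63 \cdot 84\right) - 23239 = \left(3540 + 5292\right) - 23239 = 8832 - 23239 = -14407$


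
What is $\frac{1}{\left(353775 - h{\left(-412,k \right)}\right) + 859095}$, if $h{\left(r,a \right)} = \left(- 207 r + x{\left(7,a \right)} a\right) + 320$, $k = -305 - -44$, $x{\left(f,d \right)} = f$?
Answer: $\frac{1}{1129093} \approx 8.8567 \cdot 10^{-7}$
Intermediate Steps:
$k = -261$ ($k = -305 + 44 = -261$)
$h{\left(r,a \right)} = 320 - 207 r + 7 a$ ($h{\left(r,a \right)} = \left(- 207 r + 7 a\right) + 320 = 320 - 207 r + 7 a$)
$\frac{1}{\left(353775 - h{\left(-412,k \right)}\right) + 859095} = \frac{1}{\left(353775 - \left(320 - -85284 + 7 \left(-261\right)\right)\right) + 859095} = \frac{1}{\left(353775 - \left(320 + 85284 - 1827\right)\right) + 859095} = \frac{1}{\left(353775 - 83777\right) + 859095} = \frac{1}{269998 + 859095} = \frac{1}{1129093}$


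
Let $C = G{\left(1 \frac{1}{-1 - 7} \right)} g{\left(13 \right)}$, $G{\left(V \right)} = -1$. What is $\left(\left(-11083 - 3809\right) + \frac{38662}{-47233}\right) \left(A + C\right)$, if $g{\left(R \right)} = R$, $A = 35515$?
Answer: $- \frac{24973260543996}{47233} \approx -5.2872 \cdot 10^{8}$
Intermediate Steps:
$C = -13$ ($C = \left(-1\right) 13 = -13$)
$\left(\left(-11083 - 3809\right) + \frac{38662}{-47233}\right) \left(A + C\right) = \left(\left(-11083 - 3809\right) + \frac{38662}{-47233}\right) \left(35515 - 13\right) = \left(-14892 + 38662 \left(- \frac{1}{47233}\right)\right) 35502 = \left(-14892 - \frac{38662}{47233}\right) 35502 = \left(- \frac{703432498}{47233}\right) 35502 = - \frac{24973260543996}{47233}$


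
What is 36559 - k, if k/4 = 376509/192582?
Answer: 1173183217/32097 ≈ 36551.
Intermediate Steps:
k = 251006/32097 (k = 4*(376509/192582) = 4*(376509*(1/192582)) = 4*(125503/64194) = 251006/32097 ≈ 7.8202)
36559 - k = 36559 - 1*251006/32097 = 36559 - 251006/32097 = 1173183217/32097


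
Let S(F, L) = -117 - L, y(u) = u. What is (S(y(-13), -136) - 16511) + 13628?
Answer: -2864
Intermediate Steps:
(S(y(-13), -136) - 16511) + 13628 = ((-117 - 1*(-136)) - 16511) + 13628 = ((-117 + 136) - 16511) + 13628 = (19 - 16511) + 13628 = -16492 + 13628 = -2864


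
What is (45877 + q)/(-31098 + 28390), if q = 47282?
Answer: -93159/2708 ≈ -34.401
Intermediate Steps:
(45877 + q)/(-31098 + 28390) = (45877 + 47282)/(-31098 + 28390) = 93159/(-2708) = 93159*(-1/2708) = -93159/2708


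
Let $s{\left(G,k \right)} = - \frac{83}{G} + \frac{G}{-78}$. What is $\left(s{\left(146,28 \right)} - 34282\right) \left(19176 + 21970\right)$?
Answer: $- \frac{4016170600519}{2847} \approx -1.4107 \cdot 10^{9}$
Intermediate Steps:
$s{\left(G,k \right)} = - \frac{83}{G} - \frac{G}{78}$ ($s{\left(G,k \right)} = - \frac{83}{G} + G \left(- \frac{1}{78}\right) = - \frac{83}{G} - \frac{G}{78}$)
$\left(s{\left(146,28 \right)} - 34282\right) \left(19176 + 21970\right) = \left(\left(- \frac{83}{146} - \frac{73}{39}\right) - 34282\right) \left(19176 + 21970\right) = \left(\left(\left(-83\right) \frac{1}{146} - \frac{73}{39}\right) - 34282\right) 41146 = \left(\left(- \frac{83}{146} - \frac{73}{39}\right) - 34282\right) 41146 = \left(- \frac{13895}{5694} - 34282\right) 41146 = \left(- \frac{195215603}{5694}\right) 41146 = - \frac{4016170600519}{2847}$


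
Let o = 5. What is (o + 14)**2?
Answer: 361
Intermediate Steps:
(o + 14)**2 = (5 + 14)**2 = 19**2 = 361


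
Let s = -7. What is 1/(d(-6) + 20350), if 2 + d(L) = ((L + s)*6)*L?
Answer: 1/20816 ≈ 4.8040e-5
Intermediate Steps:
d(L) = -2 + L*(-42 + 6*L) (d(L) = -2 + ((L - 7)*6)*L = -2 + ((-7 + L)*6)*L = -2 + (-42 + 6*L)*L = -2 + L*(-42 + 6*L))
1/(d(-6) + 20350) = 1/((-2 - 42*(-6) + 6*(-6)²) + 20350) = 1/((-2 + 252 + 6*36) + 20350) = 1/((-2 + 252 + 216) + 20350) = 1/(466 + 20350) = 1/20816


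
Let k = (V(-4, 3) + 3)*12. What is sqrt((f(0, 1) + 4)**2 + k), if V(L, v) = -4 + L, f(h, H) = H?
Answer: I*sqrt(35) ≈ 5.9161*I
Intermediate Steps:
k = -60 (k = ((-4 - 4) + 3)*12 = (-8 + 3)*12 = -5*12 = -60)
sqrt((f(0, 1) + 4)**2 + k) = sqrt((1 + 4)**2 - 60) = sqrt(5**2 - 60) = sqrt(25 - 60) = sqrt(-35) = I*sqrt(35)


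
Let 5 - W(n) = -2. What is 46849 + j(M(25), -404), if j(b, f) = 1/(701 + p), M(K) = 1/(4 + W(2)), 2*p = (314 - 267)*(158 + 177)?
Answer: 803319805/17147 ≈ 46849.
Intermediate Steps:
W(n) = 7 (W(n) = 5 - 1*(-2) = 5 + 2 = 7)
p = 15745/2 (p = ((314 - 267)*(158 + 177))/2 = (47*335)/2 = (1/2)*15745 = 15745/2 ≈ 7872.5)
M(K) = 1/11 (M(K) = 1/(4 + 7) = 1/11)
j(b, f) = 2/17147 (j(b, f) = 1/(701 + 15745/2) = 1/(17147/2) = 2/17147)
46849 + j(M(25), -404) = 46849 + 2/17147 = 803319805/17147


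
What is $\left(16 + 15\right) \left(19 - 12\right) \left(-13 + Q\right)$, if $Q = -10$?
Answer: $-4991$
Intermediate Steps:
$\left(16 + 15\right) \left(19 - 12\right) \left(-13 + Q\right) = \left(16 + 15\right) \left(19 - 12\right) \left(-13 - 10\right) = 31 \cdot 7 \left(-23\right) = 31 \left(-161\right) = -4991$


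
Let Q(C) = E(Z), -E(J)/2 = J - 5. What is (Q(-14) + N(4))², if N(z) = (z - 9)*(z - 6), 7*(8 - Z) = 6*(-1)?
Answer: 256/49 ≈ 5.2245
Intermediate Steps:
Z = 62/7 (Z = 8 - 6*(-1)/7 = 8 - ⅐*(-6) = 8 + 6/7 = 62/7 ≈ 8.8571)
E(J) = 10 - 2*J (E(J) = -2*(J - 5) = -2*(-5 + J) = 10 - 2*J)
Q(C) = -54/7 (Q(C) = 10 - 2*62/7 = 10 - 124/7 = -54/7)
N(z) = (-9 + z)*(-6 + z)
(Q(-14) + N(4))² = (-54/7 + (54 + 4² - 15*4))² = (-54/7 + (54 + 16 - 60))² = (-54/7 + 10)² = (16/7)² = 256/49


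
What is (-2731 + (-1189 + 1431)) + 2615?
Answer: 126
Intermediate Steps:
(-2731 + (-1189 + 1431)) + 2615 = (-2731 + 242) + 2615 = -2489 + 2615 = 126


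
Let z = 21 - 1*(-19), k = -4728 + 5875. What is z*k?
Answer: 45880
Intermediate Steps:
k = 1147
z = 40 (z = 21 + 19 = 40)
z*k = 40*1147 = 45880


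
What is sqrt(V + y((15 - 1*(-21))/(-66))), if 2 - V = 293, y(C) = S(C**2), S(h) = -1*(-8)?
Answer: I*sqrt(283) ≈ 16.823*I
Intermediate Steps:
S(h) = 8
y(C) = 8
V = -291 (V = 2 - 1*293 = 2 - 293 = -291)
sqrt(V + y((15 - 1*(-21))/(-66))) = sqrt(-291 + 8) = sqrt(-283) = I*sqrt(283)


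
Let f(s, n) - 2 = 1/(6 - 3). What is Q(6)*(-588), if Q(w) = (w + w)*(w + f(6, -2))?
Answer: -58800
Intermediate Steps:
f(s, n) = 7/3 (f(s, n) = 2 + 1/(6 - 3) = 2 + 1/3 = 7/3)
Q(w) = 2*w*(7/3 + w) (Q(w) = (w + w)*(w + 7/3) = (2*w)*(7/3 + w) = 2*w*(7/3 + w))
Q(6)*(-588) = ((2/3)*6*(7 + 3*6))*(-588) = ((2/3)*6*(7 + 18))*(-588) = ((2/3)*6*25)*(-588) = 100*(-588) = -58800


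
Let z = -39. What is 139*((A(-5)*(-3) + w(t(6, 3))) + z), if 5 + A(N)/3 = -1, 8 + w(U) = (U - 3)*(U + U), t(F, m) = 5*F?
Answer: 226153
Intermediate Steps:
w(U) = -8 + 2*U*(-3 + U) (w(U) = -8 + (U - 3)*(U + U) = -8 + (-3 + U)*(2*U) = -8 + 2*U*(-3 + U))
A(N) = -18 (A(N) = -15 + 3*(-1) = -15 - 3 = -18)
139*((A(-5)*(-3) + w(t(6, 3))) + z) = 139*((-18*(-3) + (-8 - 30*6 + 2*(5*6)**2)) - 39) = 139*((54 + (-8 - 6*30 + 2*30**2)) - 39) = 139*((54 + (-8 - 180 + 2*900)) - 39) = 139*((54 + (-8 - 180 + 1800)) - 39) = 139*((54 + 1612) - 39) = 139*(1666 - 39) = 139*1627 = 226153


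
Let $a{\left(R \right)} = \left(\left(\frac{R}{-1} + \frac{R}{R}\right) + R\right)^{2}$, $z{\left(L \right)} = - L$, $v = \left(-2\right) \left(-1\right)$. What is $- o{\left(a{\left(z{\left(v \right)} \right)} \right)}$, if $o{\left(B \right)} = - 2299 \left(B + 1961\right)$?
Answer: $4510638$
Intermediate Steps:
$v = 2$
$a{\left(R \right)} = 1$ ($a{\left(R \right)} = \left(\left(R \left(-1\right) + 1\right) + R\right)^{2} = \left(\left(- R + 1\right) + R\right)^{2} = \left(\left(1 - R\right) + R\right)^{2} = 1^{2} = 1$)
$o{\left(B \right)} = -4508339 - 2299 B$ ($o{\left(B \right)} = - 2299 \left(1961 + B\right) = -4508339 - 2299 B$)
$- o{\left(a{\left(z{\left(v \right)} \right)} \right)} = - (-4508339 - 2299) = \left(-1\right) \left(-4510638\right) = 4510638$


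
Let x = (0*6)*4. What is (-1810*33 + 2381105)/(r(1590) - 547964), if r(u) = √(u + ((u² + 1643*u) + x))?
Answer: -318007482625/75064850809 - 48748875*√2915/150129701618 ≈ -4.2540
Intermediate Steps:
x = 0 (x = 0*4 = 0)
r(u) = √(u² + 1644*u) (r(u) = √(u + ((u² + 1643*u) + 0)) = √(u + (u² + 1643*u)) = √(u² + 1644*u))
(-1810*33 + 2381105)/(r(1590) - 547964) = (-1810*33 + 2381105)/(√(1590*(1644 + 1590)) - 547964) = (-59730 + 2381105)/(√(1590*3234) - 547964) = 2321375/(√5142060 - 547964) = 2321375/(42*√2915 - 547964) = 2321375/(-547964 + 42*√2915)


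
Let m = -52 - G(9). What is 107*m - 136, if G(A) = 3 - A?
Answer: -5058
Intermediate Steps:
m = -46 (m = -52 - (3 - 1*9) = -52 - (3 - 9) = -52 - 1*(-6) = -52 + 6 = -46)
107*m - 136 = 107*(-46) - 136 = -4922 - 136 = -5058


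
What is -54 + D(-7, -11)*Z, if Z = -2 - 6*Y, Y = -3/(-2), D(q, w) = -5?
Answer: 1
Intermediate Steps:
Y = 3/2 (Y = -3*(-1/2) = 3/2 ≈ 1.5000)
Z = -11 (Z = -2 - 6*3/2 = -2 - 9 = -11)
-54 + D(-7, -11)*Z = -54 - 5*(-11) = -54 + 55 = 1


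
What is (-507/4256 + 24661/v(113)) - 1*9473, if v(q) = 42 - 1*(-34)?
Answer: -38936579/4256 ≈ -9148.6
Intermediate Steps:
v(q) = 76 (v(q) = 42 + 34 = 76)
(-507/4256 + 24661/v(113)) - 1*9473 = (-507/4256 + 24661/76) - 1*9473 = (-507*1/4256 + 24661*(1/76)) - 9473 = (-507/4256 + 24661/76) - 9473 = 1380509/4256 - 9473 = -38936579/4256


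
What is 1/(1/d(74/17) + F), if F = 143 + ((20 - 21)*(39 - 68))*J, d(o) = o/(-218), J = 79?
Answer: 37/88205 ≈ 0.00041948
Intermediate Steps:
d(o) = -o/218 (d(o) = o*(-1/218) = -o/218)
F = 2434 (F = 143 + ((20 - 21)*(39 - 68))*79 = 143 - 1*(-29)*79 = 143 + 29*79 = 143 + 2291 = 2434)
1/(1/d(74/17) + F) = 1/(1/(-37/(109*17)) + 2434) = 1/(1/(-1/218*74/17) + 2434) = 1/(1/(-37/1853) + 2434) = 1/(-1853/37 + 2434) = 1/(88205/37) = 37/88205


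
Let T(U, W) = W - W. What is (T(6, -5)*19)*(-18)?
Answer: 0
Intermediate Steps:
T(U, W) = 0
(T(6, -5)*19)*(-18) = (0*19)*(-18) = 0*(-18) = 0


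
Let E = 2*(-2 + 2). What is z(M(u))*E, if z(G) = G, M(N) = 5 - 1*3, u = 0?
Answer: 0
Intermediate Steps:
M(N) = 2 (M(N) = 5 - 3 = 2)
E = 0 (E = 2*0 = 0)
z(M(u))*E = 2*0 = 0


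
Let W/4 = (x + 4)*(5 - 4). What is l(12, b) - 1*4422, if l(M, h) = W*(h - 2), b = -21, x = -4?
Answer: -4422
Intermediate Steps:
W = 0 (W = 4*((-4 + 4)*(5 - 4)) = 4*(0*1) = 4*0 = 0)
l(M, h) = 0 (l(M, h) = 0*(h - 2) = 0*(-2 + h) = 0)
l(12, b) - 1*4422 = 0 - 1*4422 = 0 - 4422 = -4422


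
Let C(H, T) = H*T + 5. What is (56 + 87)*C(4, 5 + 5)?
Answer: 6435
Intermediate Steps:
C(H, T) = 5 + H*T
(56 + 87)*C(4, 5 + 5) = (56 + 87)*(5 + 4*(5 + 5)) = 143*(5 + 4*10) = 143*(5 + 40) = 143*45 = 6435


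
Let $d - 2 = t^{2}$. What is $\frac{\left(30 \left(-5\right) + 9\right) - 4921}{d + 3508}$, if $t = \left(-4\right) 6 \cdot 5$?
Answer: $- \frac{2531}{8955} \approx -0.28264$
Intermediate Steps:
$t = -120$ ($t = \left(-24\right) 5 = -120$)
$d = 14402$ ($d = 2 + \left(-120\right)^{2} = 2 + 14400 = 14402$)
$\frac{\left(30 \left(-5\right) + 9\right) - 4921}{d + 3508} = \frac{\left(30 \left(-5\right) + 9\right) - 4921}{14402 + 3508} = \frac{\left(-150 + 9\right) - 4921}{17910} = \left(-141 - 4921\right) \frac{1}{17910} = \left(-5062\right) \frac{1}{17910} = - \frac{2531}{8955}$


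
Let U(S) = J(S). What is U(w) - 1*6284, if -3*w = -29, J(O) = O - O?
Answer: -6284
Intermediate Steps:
J(O) = 0
w = 29/3 (w = -1/3*(-29) = 29/3 ≈ 9.6667)
U(S) = 0
U(w) - 1*6284 = 0 - 1*6284 = 0 - 6284 = -6284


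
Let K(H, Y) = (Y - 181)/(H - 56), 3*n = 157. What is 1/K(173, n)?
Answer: -351/386 ≈ -0.90933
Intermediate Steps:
n = 157/3 (n = (⅓)*157 = 157/3 ≈ 52.333)
K(H, Y) = (-181 + Y)/(-56 + H)
1/K(173, n) = 1/((-181 + 157/3)/(-56 + 173)) = 1/(-386/3/117) = 1/((1/117)*(-386/3)) = 1/(-386/351) = -351/386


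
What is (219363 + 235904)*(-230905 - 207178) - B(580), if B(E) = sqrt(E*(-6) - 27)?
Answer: -199444733161 - I*sqrt(3507) ≈ -1.9944e+11 - 59.22*I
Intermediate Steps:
B(E) = sqrt(-27 - 6*E) (B(E) = sqrt(-6*E - 27) = sqrt(-27 - 6*E))
(219363 + 235904)*(-230905 - 207178) - B(580) = (219363 + 235904)*(-230905 - 207178) - sqrt(-27 - 6*580) = 455267*(-438083) - sqrt(-27 - 3480) = -199444733161 - sqrt(-3507) = -199444733161 - I*sqrt(3507)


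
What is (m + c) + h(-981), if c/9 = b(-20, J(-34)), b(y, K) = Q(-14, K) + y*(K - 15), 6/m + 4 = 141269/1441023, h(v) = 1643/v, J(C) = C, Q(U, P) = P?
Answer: 46945413277015/5515989363 ≈ 8510.8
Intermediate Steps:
m = -8646138/5622823 (m = 6/(-4 + 141269/1441023) = 6/(-5622823/1441023) = 6*(-1441023/5622823) = -8646138/5622823 ≈ -1.5377)
b(y, K) = K + y*(-15 + K) (b(y, K) = K + y*(K - 15) = K + y*(-15 + K))
c = 8514 (c = 9*(-34 - 15*(-20) - 34*(-20)) = 9*(-34 + 300 + 680) = 9*946 = 8514)
(m + c) + h(-981) = (-8646138/5622823 + 8514) + 1643/(-981) = 47864068884/5622823 + 1643*(-1/981) = 47864068884/5622823 - 1643/981 = 46945413277015/5515989363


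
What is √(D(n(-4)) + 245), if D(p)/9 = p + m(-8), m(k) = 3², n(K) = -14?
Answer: 10*√2 ≈ 14.142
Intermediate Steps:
m(k) = 9
D(p) = 81 + 9*p (D(p) = 9*(p + 9) = 9*(9 + p) = 81 + 9*p)
√(D(n(-4)) + 245) = √((81 + 9*(-14)) + 245) = √((81 - 126) + 245) = √(-45 + 245) = √200 = 10*√2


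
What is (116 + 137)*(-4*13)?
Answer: -13156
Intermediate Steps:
(116 + 137)*(-4*13) = 253*(-52) = -13156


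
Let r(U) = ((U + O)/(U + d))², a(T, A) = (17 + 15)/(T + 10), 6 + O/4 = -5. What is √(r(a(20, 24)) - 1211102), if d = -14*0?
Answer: I*√19351711/4 ≈ 1099.8*I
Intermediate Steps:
O = -44 (O = -24 + 4*(-5) = -24 - 20 = -44)
d = 0
a(T, A) = 32/(10 + T)
r(U) = (-44 + U)²/U² (r(U) = ((U - 44)/(U + 0))² = ((-44 + U)/U)² = (-44 + U)²/U²)
√(r(a(20, 24)) - 1211102) = √((-44 + 32/(10 + 20))²/(32/(10 + 20))² - 1211102) = √((-44 + 32/30)²/(32/30)² - 1211102) = √((-44 + 32*(1/30))²/(32*(1/30))² - 1211102) = √((-44 + 16/15)²/(16/15)² - 1211102) = √(225*(-644/15)²/256 - 1211102) = √((225/256)*(414736/225) - 1211102) = √(25921/16 - 1211102) = √(-19351711/16) = I*√19351711/4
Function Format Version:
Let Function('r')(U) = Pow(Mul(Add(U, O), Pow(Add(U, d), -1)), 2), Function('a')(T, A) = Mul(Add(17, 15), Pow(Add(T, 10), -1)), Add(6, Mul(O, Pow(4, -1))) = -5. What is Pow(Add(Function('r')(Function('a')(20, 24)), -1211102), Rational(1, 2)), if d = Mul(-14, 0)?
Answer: Mul(Rational(1, 4), I, Pow(19351711, Rational(1, 2))) ≈ Mul(1099.8, I)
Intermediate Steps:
O = -44 (O = Add(-24, Mul(4, -5)) = Add(-24, -20) = -44)
d = 0
Function('a')(T, A) = Mul(32, Pow(Add(10, T), -1))
Function('r')(U) = Mul(Pow(U, -2), Pow(Add(-44, U), 2)) (Function('r')(U) = Pow(Mul(Add(U, -44), Pow(Add(U, 0), -1)), 2) = Pow(Mul(Add(-44, U), Pow(U, -1)), 2) = Pow(Mul(Pow(U, -1), Add(-44, U)), 2) = Mul(Pow(U, -2), Pow(Add(-44, U), 2)))
Pow(Add(Function('r')(Function('a')(20, 24)), -1211102), Rational(1, 2)) = Pow(Add(Mul(Pow(Mul(32, Pow(Add(10, 20), -1)), -2), Pow(Add(-44, Mul(32, Pow(Add(10, 20), -1))), 2)), -1211102), Rational(1, 2)) = Pow(Add(Mul(Pow(Mul(32, Pow(30, -1)), -2), Pow(Add(-44, Mul(32, Pow(30, -1))), 2)), -1211102), Rational(1, 2)) = Pow(Add(Mul(Pow(Mul(32, Rational(1, 30)), -2), Pow(Add(-44, Mul(32, Rational(1, 30))), 2)), -1211102), Rational(1, 2)) = Pow(Add(Mul(Pow(Rational(16, 15), -2), Pow(Add(-44, Rational(16, 15)), 2)), -1211102), Rational(1, 2)) = Pow(Add(Mul(Rational(225, 256), Pow(Rational(-644, 15), 2)), -1211102), Rational(1, 2)) = Pow(Add(Mul(Rational(225, 256), Rational(414736, 225)), -1211102), Rational(1, 2)) = Pow(Add(Rational(25921, 16), -1211102), Rational(1, 2)) = Pow(Rational(-19351711, 16), Rational(1, 2)) = Mul(Rational(1, 4), I, Pow(19351711, Rational(1, 2)))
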